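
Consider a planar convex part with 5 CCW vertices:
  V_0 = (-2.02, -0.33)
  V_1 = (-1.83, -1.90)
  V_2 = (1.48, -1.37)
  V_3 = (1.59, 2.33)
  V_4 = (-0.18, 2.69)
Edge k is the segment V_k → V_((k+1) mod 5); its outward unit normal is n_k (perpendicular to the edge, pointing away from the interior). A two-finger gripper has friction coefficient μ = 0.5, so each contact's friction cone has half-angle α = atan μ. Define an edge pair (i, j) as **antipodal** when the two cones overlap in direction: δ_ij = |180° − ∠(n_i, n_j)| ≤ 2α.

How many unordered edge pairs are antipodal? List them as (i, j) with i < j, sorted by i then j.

α = atan 0.5 = 26.57°;  2α = 53.13°
n_0 = (-0.9928, -0.1201)
n_1 = (+0.1581, -0.9874)
n_2 = (+0.9996, -0.0297)
n_3 = (+0.1993, +0.9799)
n_4 = (-0.8540, +0.5203)
  (0,1): δ = 87.80°  ·
  (0,2): δ = 8.60°  ✓
  (0,3): δ = 71.60°  ·
  (0,4): δ = 141.75°  ·
  (1,2): δ = 100.80°  ·
  (1,3): δ = 20.59°  ✓
  (1,4): δ = 49.55°  ✓
  (2,3): δ = 99.79°  ·
  (2,4): δ = 29.65°  ✓
  (3,4): δ = 109.86°  ·
antipodal pairs: 4

count = 4; pairs: (0,2), (1,3), (1,4), (2,4)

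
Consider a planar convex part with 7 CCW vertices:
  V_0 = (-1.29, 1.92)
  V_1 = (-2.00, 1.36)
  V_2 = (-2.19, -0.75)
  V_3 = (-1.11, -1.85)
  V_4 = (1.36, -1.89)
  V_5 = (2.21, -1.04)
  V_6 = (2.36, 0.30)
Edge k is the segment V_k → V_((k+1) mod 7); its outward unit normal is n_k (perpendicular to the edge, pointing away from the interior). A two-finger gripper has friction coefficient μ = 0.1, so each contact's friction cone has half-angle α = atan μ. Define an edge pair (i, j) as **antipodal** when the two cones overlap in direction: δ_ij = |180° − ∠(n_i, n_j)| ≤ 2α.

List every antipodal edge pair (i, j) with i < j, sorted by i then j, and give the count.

count = 2; pairs: (0,4), (1,5)

α = atan 0.1 = 5.71°;  2α = 11.42°
n_0 = (-0.6193, +0.7852)
n_1 = (-0.9960, +0.0897)
n_2 = (-0.7136, -0.7006)
n_3 = (-0.0162, -0.9999)
n_4 = (+0.7071, -0.7071)
n_5 = (+0.9938, -0.1112)
n_6 = (+0.4057, +0.9140)
  (0,1): δ = 133.41°  ·
  (0,2): δ = 83.79°  ·
  (0,3): δ = 39.19°  ·
  (0,4): δ = 6.74°  ✓
  (0,5): δ = 45.35°  ·
  (0,6): δ = 117.80°  ·
  (1,2): δ = 130.38°  ·
  (1,3): δ = 85.78°  ·
  (1,4): δ = 39.85°  ·
  (1,5): δ = 1.24°  ✓
  (1,6): δ = 71.21°  ·
  (2,3): δ = 135.40°  ·
  (2,4): δ = 89.47°  ·
  (2,5): δ = 50.86°  ·
  (2,6): δ = 21.59°  ·
  (3,4): δ = 134.07°  ·
  (3,5): δ = 95.46°  ·
  (3,6): δ = 23.01°  ·
  (4,5): δ = 141.39°  ·
  (4,6): δ = 68.93°  ·
  (5,6): δ = 107.55°  ·
antipodal pairs: 2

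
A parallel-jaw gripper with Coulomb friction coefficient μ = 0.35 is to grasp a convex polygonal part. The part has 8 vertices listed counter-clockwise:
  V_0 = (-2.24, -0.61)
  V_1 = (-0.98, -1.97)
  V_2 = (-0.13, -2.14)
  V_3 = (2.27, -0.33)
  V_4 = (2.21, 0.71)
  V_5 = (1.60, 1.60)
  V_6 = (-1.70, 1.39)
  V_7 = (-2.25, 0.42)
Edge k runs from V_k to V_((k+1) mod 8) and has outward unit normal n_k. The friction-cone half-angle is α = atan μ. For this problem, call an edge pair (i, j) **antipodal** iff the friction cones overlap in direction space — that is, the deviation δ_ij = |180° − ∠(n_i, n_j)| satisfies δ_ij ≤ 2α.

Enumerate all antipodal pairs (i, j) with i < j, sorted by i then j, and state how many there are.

α = atan 0.35 = 19.29°;  2α = 38.58°
n_0 = (-0.7336, -0.6796)
n_1 = (-0.1961, -0.9806)
n_2 = (+0.6021, -0.7984)
n_3 = (+0.9983, +0.0576)
n_4 = (+0.8249, +0.5653)
n_5 = (-0.0635, +0.9980)
n_6 = (-0.8699, +0.4932)
n_7 = (-1.0000, -0.0097)
  (0,1): δ = 144.12°  ·
  (0,2): δ = 95.79°  ·
  (0,3): δ = 39.51°  ·
  (0,4): δ = 8.39°  ✓
  (0,5): δ = 50.83°  ·
  (0,6): δ = 107.63°  ·
  (0,7): δ = 137.74°  ·
  (1,2): δ = 131.67°  ·
  (1,3): δ = 75.39°  ·
  (1,4): δ = 44.26°  ·
  (1,5): δ = 14.95°  ✓
  (1,6): δ = 71.76°  ·
  (1,7): δ = 101.87°  ·
  (2,3): δ = 123.72°  ·
  (2,4): δ = 92.60°  ·
  (2,5): δ = 33.38°  ✓
  (2,6): δ = 23.42°  ✓
  (2,7): δ = 53.53°  ·
  (3,4): δ = 148.88°  ·
  (3,5): δ = 89.66°  ·
  (3,6): δ = 32.86°  ✓
  (3,7): δ = 2.75°  ✓
  (4,5): δ = 120.79°  ·
  (4,6): δ = 63.98°  ·
  (4,7): δ = 33.87°  ✓
  (5,6): δ = 123.19°  ·
  (5,7): δ = 93.08°  ·
  (6,7): δ = 149.89°  ·
antipodal pairs: 7

count = 7; pairs: (0,4), (1,5), (2,5), (2,6), (3,6), (3,7), (4,7)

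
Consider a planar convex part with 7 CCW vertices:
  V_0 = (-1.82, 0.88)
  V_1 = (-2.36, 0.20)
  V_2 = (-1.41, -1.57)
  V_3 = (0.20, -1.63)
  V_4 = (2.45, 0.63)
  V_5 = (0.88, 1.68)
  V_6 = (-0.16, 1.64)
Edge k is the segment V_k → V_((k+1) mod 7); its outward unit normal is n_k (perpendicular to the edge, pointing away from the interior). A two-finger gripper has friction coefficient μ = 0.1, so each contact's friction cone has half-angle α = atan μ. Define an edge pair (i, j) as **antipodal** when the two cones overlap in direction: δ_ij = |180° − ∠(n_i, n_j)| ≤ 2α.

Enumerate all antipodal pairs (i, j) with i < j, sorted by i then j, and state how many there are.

count = 2; pairs: (0,3), (2,5)

α = atan 0.1 = 5.71°;  2α = 11.42°
n_0 = (-0.7831, +0.6219)
n_1 = (-0.8811, -0.4729)
n_2 = (-0.0372, -0.9993)
n_3 = (+0.7087, -0.7055)
n_4 = (+0.5559, +0.8312)
n_5 = (-0.0384, +0.9993)
n_6 = (-0.4163, +0.9092)
  (0,1): δ = 113.32°  ·
  (0,2): δ = 53.68°  ·
  (0,3): δ = 6.42°  ✓
  (0,4): δ = 94.68°  ·
  (0,5): δ = 130.66°  ·
  (0,6): δ = 153.05°  ·
  (1,2): δ = 120.36°  ·
  (1,3): δ = 73.10°  ·
  (1,4): δ = 28.00°  ·
  (1,5): δ = 63.98°  ·
  (1,6): δ = 86.38°  ·
  (2,3): δ = 132.74°  ·
  (2,4): δ = 31.64°  ·
  (2,5): δ = 4.34°  ✓
  (2,6): δ = 26.73°  ·
  (3,4): δ = 78.90°  ·
  (3,5): δ = 42.92°  ·
  (3,6): δ = 20.53°  ·
  (4,5): δ = 144.02°  ·
  (4,6): δ = 121.63°  ·
  (5,6): δ = 157.60°  ·
antipodal pairs: 2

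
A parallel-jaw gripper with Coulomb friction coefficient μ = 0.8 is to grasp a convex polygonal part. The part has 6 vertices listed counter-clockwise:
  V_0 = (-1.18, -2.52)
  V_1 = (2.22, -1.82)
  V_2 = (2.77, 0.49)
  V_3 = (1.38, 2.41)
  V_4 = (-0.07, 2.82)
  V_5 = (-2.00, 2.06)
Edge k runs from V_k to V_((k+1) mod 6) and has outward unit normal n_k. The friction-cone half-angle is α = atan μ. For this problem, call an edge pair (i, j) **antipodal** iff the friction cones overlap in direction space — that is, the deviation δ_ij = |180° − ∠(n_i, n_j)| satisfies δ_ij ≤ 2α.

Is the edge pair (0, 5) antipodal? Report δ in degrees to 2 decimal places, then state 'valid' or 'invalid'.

δ = 88.52°, invalid

α = atan 0.8 = 38.66°;  2α = 77.32°
edge 0: e_0 = (+3.40, +0.70);  n_0 = (+0.2017, -0.9795)
edge 5: e_5 = (+0.82, -4.58);  n_5 = (-0.9843, -0.1762)
∠(n_0, n_5) = 91.48°
δ = |180° − 91.48°| = 88.52°
88.52° > 2α = 77.32°  →  invalid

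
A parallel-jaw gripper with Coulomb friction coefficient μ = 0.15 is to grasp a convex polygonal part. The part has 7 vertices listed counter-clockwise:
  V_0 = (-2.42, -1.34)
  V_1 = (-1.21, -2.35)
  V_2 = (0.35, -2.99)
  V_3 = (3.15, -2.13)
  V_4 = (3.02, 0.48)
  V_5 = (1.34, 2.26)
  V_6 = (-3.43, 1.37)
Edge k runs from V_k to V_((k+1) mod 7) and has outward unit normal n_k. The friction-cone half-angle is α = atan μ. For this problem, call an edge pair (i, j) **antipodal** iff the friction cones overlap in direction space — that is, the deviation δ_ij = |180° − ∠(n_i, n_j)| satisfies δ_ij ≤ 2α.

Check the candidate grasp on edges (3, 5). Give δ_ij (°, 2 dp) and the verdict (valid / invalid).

α = atan 0.15 = 8.53°;  2α = 17.06°
edge 3: e_3 = (-0.13, +2.61);  n_3 = (+0.9988, +0.0497)
edge 5: e_5 = (-4.77, -0.89);  n_5 = (-0.1834, +0.9830)
∠(n_3, n_5) = 97.72°
δ = |180° − 97.72°| = 82.28°
82.28° > 2α = 17.06°  →  invalid

δ = 82.28°, invalid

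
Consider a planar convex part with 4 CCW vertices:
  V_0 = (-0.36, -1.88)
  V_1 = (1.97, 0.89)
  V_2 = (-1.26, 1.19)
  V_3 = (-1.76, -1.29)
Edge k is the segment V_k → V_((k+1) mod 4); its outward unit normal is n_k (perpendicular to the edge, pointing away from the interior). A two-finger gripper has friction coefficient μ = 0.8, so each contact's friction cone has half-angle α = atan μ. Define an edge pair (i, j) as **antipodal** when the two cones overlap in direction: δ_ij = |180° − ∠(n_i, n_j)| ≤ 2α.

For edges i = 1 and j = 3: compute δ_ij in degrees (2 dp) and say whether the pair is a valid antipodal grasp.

α = atan 0.8 = 38.66°;  2α = 77.32°
edge 1: e_1 = (-3.23, +0.30);  n_1 = (+0.0925, +0.9957)
edge 3: e_3 = (+1.40, -0.59);  n_3 = (-0.3884, -0.9215)
∠(n_1, n_3) = 162.45°
δ = |180° − 162.45°| = 17.55°
17.55° ≤ 2α = 77.32°  →  valid

δ = 17.55°, valid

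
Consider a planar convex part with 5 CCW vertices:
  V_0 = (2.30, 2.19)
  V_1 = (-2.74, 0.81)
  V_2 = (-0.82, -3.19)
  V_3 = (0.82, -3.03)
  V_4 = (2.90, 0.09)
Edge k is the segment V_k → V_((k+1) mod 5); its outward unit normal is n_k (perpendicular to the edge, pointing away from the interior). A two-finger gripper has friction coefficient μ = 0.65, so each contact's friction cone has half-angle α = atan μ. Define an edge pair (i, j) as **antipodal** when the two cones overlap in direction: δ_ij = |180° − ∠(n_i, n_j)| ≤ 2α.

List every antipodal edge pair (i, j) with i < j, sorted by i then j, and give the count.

count = 4; pairs: (0,2), (0,3), (1,3), (1,4)

α = atan 0.65 = 33.02°;  2α = 66.05°
n_0 = (-0.2641, +0.9645)
n_1 = (-0.9015, -0.4327)
n_2 = (+0.0971, -0.9953)
n_3 = (+0.8321, -0.5547)
n_4 = (+0.9615, +0.2747)
  (0,1): δ = 79.67°  ·
  (0,2): δ = 9.74°  ✓
  (0,3): δ = 41.00°  ✓
  (0,4): δ = 90.63°  ·
  (1,2): δ = 110.07°  ·
  (1,3): δ = 59.33°  ✓
  (1,4): δ = 9.70°  ✓
  (2,3): δ = 129.26°  ·
  (2,4): δ = 79.63°  ·
  (3,4): δ = 130.36°  ·
antipodal pairs: 4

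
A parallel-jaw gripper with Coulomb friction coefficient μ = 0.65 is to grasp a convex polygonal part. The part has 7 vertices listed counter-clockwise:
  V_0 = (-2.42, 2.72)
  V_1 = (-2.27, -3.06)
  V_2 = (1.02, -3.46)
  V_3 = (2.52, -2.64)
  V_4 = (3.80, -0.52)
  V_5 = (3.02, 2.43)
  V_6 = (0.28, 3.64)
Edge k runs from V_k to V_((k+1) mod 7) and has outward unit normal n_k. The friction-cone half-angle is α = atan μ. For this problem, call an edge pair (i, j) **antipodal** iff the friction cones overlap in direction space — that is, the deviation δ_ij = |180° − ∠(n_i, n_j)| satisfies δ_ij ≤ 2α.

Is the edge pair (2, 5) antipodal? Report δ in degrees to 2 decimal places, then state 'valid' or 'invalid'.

α = atan 0.65 = 33.02°;  2α = 66.05°
edge 2: e_2 = (+1.50, +0.82);  n_2 = (+0.4797, -0.8774)
edge 5: e_5 = (-2.74, +1.21);  n_5 = (+0.4040, +0.9148)
∠(n_2, n_5) = 127.51°
δ = |180° − 127.51°| = 52.49°
52.49° ≤ 2α = 66.05°  →  valid

δ = 52.49°, valid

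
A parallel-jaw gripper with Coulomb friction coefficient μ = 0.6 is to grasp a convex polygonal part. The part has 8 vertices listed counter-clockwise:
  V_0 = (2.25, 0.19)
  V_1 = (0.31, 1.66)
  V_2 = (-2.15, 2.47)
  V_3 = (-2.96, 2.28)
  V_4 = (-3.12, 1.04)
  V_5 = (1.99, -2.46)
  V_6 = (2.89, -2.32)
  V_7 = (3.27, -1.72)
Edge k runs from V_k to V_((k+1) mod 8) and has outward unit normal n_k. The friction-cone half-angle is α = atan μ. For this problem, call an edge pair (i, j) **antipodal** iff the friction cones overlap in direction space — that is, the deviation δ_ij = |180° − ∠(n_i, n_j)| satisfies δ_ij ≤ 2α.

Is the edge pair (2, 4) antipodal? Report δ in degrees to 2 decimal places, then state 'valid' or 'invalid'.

α = atan 0.6 = 30.96°;  2α = 61.93°
edge 2: e_2 = (-0.81, -0.19);  n_2 = (-0.2284, +0.9736)
edge 4: e_4 = (+5.11, -3.50);  n_4 = (-0.5651, -0.8250)
∠(n_2, n_4) = 132.39°
δ = |180° − 132.39°| = 47.61°
47.61° ≤ 2α = 61.93°  →  valid

δ = 47.61°, valid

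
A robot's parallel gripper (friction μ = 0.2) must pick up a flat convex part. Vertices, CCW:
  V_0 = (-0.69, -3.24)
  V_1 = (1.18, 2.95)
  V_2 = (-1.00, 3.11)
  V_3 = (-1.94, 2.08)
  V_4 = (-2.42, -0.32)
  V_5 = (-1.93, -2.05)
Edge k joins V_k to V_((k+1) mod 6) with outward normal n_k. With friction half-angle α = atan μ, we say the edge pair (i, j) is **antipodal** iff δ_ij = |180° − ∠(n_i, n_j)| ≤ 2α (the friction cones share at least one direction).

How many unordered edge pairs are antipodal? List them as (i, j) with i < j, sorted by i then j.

α = atan 0.2 = 11.31°;  2α = 22.62°
n_0 = (+0.9573, -0.2892)
n_1 = (+0.0732, +0.9973)
n_2 = (-0.7386, +0.6741)
n_3 = (-0.9806, +0.1961)
n_4 = (-0.9622, -0.2725)
n_5 = (-0.6924, -0.7215)
  (0,1): δ = 77.39°  ·
  (0,2): δ = 25.57°  ·
  (0,3): δ = 5.50°  ✓
  (0,4): δ = 32.62°  ·
  (0,5): δ = 62.99°  ·
  (1,2): δ = 128.19°  ·
  (1,3): δ = 97.11°  ·
  (1,4): δ = 69.99°  ·
  (1,5): δ = 39.62°  ·
  (2,3): δ = 148.93°  ·
  (2,4): δ = 121.80°  ·
  (2,5): δ = 91.44°  ·
  (3,4): δ = 152.88°  ·
  (3,5): δ = 122.51°  ·
  (4,5): δ = 149.64°  ·
antipodal pairs: 1

count = 1; pairs: (0,3)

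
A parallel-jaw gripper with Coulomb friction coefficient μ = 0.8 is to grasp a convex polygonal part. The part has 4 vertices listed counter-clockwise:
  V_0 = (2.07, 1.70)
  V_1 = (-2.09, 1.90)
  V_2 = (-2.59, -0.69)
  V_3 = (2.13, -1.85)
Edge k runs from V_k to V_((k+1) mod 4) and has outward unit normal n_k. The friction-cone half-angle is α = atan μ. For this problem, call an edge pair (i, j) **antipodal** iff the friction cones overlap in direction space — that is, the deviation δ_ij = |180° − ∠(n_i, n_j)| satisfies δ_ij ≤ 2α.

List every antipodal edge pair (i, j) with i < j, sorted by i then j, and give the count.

count = 3; pairs: (0,2), (1,3), (2,3)

α = atan 0.8 = 38.66°;  2α = 77.32°
n_0 = (+0.0480, +0.9988)
n_1 = (-0.9819, +0.1896)
n_2 = (-0.2387, -0.9711)
n_3 = (+0.9999, +0.0169)
  (0,1): δ = 98.17°  ·
  (0,2): δ = 11.06°  ✓
  (0,3): δ = 93.72°  ·
  (1,2): δ = 92.88°  ·
  (1,3): δ = 11.89°  ✓
  (2,3): δ = 75.22°  ✓
antipodal pairs: 3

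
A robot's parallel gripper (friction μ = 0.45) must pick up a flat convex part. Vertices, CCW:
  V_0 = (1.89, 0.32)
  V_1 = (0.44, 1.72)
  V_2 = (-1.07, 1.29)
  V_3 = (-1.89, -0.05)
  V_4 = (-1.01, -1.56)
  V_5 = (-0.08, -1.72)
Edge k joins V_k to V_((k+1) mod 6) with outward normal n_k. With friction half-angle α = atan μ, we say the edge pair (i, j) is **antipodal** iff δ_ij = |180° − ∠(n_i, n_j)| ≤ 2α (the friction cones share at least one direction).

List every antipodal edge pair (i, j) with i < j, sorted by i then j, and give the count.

count = 5; pairs: (0,3), (0,4), (1,4), (1,5), (2,5)

α = atan 0.45 = 24.23°;  2α = 48.46°
n_0 = (+0.6946, +0.7194)
n_1 = (-0.2739, +0.9618)
n_2 = (-0.8530, +0.5220)
n_3 = (-0.8640, -0.5035)
n_4 = (-0.1696, -0.9855)
n_5 = (+0.7193, -0.6947)
  (0,1): δ = 120.11°  ·
  (0,2): δ = 77.47°  ·
  (0,3): δ = 15.77°  ✓
  (0,4): δ = 34.23°  ✓
  (0,5): δ = 89.99°  ·
  (1,2): δ = 137.36°  ·
  (1,3): δ = 75.66°  ·
  (1,4): δ = 25.66°  ✓
  (1,5): δ = 30.10°  ✓
  (2,3): δ = 118.30°  ·
  (2,4): δ = 68.30°  ·
  (2,5): δ = 12.54°  ✓
  (3,4): δ = 129.99°  ·
  (3,5): δ = 74.23°  ·
  (4,5): δ = 124.24°  ·
antipodal pairs: 5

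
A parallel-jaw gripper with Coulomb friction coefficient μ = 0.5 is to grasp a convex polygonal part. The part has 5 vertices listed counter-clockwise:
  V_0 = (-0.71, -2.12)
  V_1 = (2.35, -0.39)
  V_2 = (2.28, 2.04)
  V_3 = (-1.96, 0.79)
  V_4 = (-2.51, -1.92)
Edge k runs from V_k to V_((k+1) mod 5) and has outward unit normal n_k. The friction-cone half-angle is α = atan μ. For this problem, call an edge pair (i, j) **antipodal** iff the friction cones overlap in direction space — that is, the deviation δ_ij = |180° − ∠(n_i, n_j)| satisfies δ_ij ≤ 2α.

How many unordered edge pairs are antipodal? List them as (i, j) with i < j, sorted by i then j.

α = atan 0.5 = 26.57°;  2α = 53.13°
n_0 = (+0.4922, -0.8705)
n_1 = (+0.9996, +0.0288)
n_2 = (-0.2828, +0.9592)
n_3 = (-0.9800, +0.1989)
n_4 = (-0.1104, -0.9939)
  (0,1): δ = 117.83°  ·
  (0,2): δ = 13.06°  ✓
  (0,3): δ = 49.05°  ✓
  (0,4): δ = 144.18°  ·
  (1,2): δ = 75.22°  ·
  (1,3): δ = 13.12°  ✓
  (1,4): δ = 82.01°  ·
  (2,3): δ = 117.90°  ·
  (2,4): δ = 22.77°  ✓
  (3,4): δ = 84.87°  ·
antipodal pairs: 4

count = 4; pairs: (0,2), (0,3), (1,3), (2,4)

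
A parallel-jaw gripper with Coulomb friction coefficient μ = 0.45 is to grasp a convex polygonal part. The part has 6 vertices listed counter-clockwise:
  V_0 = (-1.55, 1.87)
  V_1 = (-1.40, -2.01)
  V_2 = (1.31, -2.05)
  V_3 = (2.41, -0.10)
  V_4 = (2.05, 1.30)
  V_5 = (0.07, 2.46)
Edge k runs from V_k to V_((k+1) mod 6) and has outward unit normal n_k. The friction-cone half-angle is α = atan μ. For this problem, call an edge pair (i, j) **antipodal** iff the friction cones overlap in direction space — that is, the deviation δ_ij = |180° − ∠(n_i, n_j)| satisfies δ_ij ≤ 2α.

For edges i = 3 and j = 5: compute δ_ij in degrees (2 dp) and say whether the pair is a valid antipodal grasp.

δ = 84.41°, invalid

α = atan 0.45 = 24.23°;  2α = 48.46°
edge 3: e_3 = (-0.36, +1.40);  n_3 = (+0.9685, +0.2490)
edge 5: e_5 = (-1.62, -0.59);  n_5 = (-0.3422, +0.9396)
∠(n_3, n_5) = 95.59°
δ = |180° − 95.59°| = 84.41°
84.41° > 2α = 48.46°  →  invalid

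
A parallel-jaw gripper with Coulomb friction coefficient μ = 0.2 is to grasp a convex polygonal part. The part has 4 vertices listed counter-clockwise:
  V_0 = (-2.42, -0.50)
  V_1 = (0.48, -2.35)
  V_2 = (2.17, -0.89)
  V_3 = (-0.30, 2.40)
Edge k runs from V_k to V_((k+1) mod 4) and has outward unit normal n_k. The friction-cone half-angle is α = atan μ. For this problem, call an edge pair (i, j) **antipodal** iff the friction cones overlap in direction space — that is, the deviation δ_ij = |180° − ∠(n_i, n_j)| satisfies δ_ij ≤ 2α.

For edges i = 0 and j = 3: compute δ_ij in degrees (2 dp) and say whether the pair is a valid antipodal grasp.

α = atan 0.2 = 11.31°;  2α = 22.62°
edge 0: e_0 = (+2.90, -1.85);  n_0 = (-0.5378, -0.8431)
edge 3: e_3 = (-2.12, -2.90);  n_3 = (-0.8073, +0.5902)
∠(n_0, n_3) = 93.63°
δ = |180° − 93.63°| = 86.37°
86.37° > 2α = 22.62°  →  invalid

δ = 86.37°, invalid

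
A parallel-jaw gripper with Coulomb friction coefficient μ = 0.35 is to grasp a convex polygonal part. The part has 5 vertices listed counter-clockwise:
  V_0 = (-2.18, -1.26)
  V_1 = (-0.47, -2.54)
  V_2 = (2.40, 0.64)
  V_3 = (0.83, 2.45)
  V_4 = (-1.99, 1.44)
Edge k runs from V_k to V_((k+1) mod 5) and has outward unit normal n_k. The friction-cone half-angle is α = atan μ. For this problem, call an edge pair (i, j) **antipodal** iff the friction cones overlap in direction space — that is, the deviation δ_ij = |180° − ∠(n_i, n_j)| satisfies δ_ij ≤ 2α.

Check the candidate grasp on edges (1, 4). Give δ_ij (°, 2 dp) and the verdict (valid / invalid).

δ = 38.04°, valid

α = atan 0.35 = 19.29°;  2α = 38.58°
edge 1: e_1 = (+2.87, +3.18);  n_1 = (+0.7424, -0.6700)
edge 4: e_4 = (-0.19, -2.70);  n_4 = (-0.9975, +0.0702)
∠(n_1, n_4) = 141.96°
δ = |180° − 141.96°| = 38.04°
38.04° ≤ 2α = 38.58°  →  valid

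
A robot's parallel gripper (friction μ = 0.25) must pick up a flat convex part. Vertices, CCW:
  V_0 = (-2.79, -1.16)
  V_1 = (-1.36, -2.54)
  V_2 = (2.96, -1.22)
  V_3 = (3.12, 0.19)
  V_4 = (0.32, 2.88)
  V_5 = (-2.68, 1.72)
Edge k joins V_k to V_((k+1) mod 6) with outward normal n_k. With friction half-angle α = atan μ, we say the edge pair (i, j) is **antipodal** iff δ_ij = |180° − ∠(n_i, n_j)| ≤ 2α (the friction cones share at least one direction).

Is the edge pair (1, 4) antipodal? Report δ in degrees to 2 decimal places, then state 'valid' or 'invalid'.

δ = 4.15°, valid

α = atan 0.25 = 14.04°;  2α = 28.07°
edge 1: e_1 = (+4.32, +1.32);  n_1 = (+0.2922, -0.9564)
edge 4: e_4 = (-3.00, -1.16);  n_4 = (-0.3606, +0.9327)
∠(n_1, n_4) = 175.85°
δ = |180° − 175.85°| = 4.15°
4.15° ≤ 2α = 28.07°  →  valid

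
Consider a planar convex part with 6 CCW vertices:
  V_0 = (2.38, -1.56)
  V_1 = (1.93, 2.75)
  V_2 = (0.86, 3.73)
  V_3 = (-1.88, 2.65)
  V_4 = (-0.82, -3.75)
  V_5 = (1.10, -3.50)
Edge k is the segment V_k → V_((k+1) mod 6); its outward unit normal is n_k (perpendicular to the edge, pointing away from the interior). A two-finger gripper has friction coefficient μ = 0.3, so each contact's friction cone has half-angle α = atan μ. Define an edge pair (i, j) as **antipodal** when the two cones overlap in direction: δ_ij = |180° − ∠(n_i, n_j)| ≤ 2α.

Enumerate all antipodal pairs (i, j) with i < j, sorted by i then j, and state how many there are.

count = 2; pairs: (0,3), (2,4)

α = atan 0.3 = 16.70°;  2α = 33.40°
n_0 = (+0.9946, +0.1038)
n_1 = (+0.6754, +0.7374)
n_2 = (-0.3667, +0.9303)
n_3 = (-0.9866, -0.1634)
n_4 = (+0.1291, -0.9916)
n_5 = (+0.8347, -0.5507)
  (0,1): δ = 138.45°  ·
  (0,2): δ = 74.45°  ·
  (0,3): δ = 3.44°  ✓
  (0,4): δ = 91.46°  ·
  (0,5): δ = 140.62°  ·
  (1,2): δ = 116.00°  ·
  (1,3): δ = 38.11°  ·
  (1,4): δ = 49.90°  ·
  (1,5): δ = 99.07°  ·
  (2,3): δ = 102.11°  ·
  (2,4): δ = 14.09°  ✓
  (2,5): δ = 35.07°  ·
  (3,4): δ = 91.99°  ·
  (3,5): δ = 42.82°  ·
  (4,5): δ = 130.84°  ·
antipodal pairs: 2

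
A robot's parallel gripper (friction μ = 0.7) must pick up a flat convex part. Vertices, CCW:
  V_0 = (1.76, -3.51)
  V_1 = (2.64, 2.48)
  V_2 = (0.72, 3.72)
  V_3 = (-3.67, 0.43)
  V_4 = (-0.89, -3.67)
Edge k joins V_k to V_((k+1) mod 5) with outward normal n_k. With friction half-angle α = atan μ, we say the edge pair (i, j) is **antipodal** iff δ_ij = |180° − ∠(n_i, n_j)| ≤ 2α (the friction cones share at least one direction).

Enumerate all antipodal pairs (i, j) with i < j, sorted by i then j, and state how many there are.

count = 5; pairs: (0,2), (0,3), (1,3), (1,4), (2,4)

α = atan 0.7 = 34.99°;  2α = 69.98°
n_0 = (+0.9894, -0.1454)
n_1 = (+0.5425, +0.8400)
n_2 = (-0.5997, +0.8002)
n_3 = (-0.8277, -0.5612)
n_4 = (+0.0603, -0.9982)
  (0,1): δ = 114.50°  ·
  (0,2): δ = 44.79°  ✓
  (0,3): δ = 42.50°  ✓
  (0,4): δ = 101.81°  ·
  (1,2): δ = 110.30°  ·
  (1,3): δ = 23.01°  ✓
  (1,4): δ = 36.31°  ✓
  (2,3): δ = 92.71°  ·
  (2,4): δ = 33.39°  ✓
  (3,4): δ = 120.68°  ·
antipodal pairs: 5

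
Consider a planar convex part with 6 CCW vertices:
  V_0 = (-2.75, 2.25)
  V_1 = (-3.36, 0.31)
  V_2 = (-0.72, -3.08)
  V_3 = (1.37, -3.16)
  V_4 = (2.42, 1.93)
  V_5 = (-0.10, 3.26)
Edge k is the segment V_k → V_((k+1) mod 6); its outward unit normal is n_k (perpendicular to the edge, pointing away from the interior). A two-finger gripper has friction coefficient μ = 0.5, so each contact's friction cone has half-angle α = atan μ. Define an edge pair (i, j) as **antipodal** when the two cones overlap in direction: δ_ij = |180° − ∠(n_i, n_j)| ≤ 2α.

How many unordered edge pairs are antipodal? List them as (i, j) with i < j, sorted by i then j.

count = 5; pairs: (0,3), (1,3), (1,4), (2,4), (2,5)

α = atan 0.5 = 26.57°;  2α = 53.13°
n_0 = (-0.9540, +0.3000)
n_1 = (-0.7890, -0.6144)
n_2 = (-0.0382, -0.9993)
n_3 = (+0.9794, -0.2020)
n_4 = (+0.4668, +0.8844)
n_5 = (-0.3561, +0.9344)
  (0,1): δ = 124.64°  ·
  (0,2): δ = 74.74°  ·
  (0,3): δ = 5.80°  ✓
  (0,4): δ = 79.63°  ·
  (0,5): δ = 128.32°  ·
  (1,2): δ = 130.10°  ·
  (1,3): δ = 49.57°  ✓
  (1,4): δ = 24.27°  ✓
  (1,5): δ = 72.95°  ·
  (2,3): δ = 99.46°  ·
  (2,4): δ = 25.63°  ✓
  (2,5): δ = 23.06°  ✓
  (3,4): δ = 106.17°  ·
  (3,5): δ = 57.48°  ·
  (4,5): δ = 131.31°  ·
antipodal pairs: 5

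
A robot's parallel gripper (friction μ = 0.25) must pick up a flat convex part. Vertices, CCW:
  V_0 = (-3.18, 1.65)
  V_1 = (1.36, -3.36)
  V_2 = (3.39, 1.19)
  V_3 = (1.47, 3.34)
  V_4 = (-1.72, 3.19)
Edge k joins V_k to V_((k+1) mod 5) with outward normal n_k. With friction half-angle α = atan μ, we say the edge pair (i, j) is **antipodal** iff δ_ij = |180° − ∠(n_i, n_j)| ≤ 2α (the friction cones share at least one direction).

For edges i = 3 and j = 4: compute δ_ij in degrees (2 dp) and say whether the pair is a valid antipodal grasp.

δ = 136.16°, invalid

α = atan 0.25 = 14.04°;  2α = 28.07°
edge 3: e_3 = (-3.19, -0.15);  n_3 = (-0.0470, +0.9989)
edge 4: e_4 = (-1.46, -1.54);  n_4 = (-0.7257, +0.6880)
∠(n_3, n_4) = 43.84°
δ = |180° − 43.84°| = 136.16°
136.16° > 2α = 28.07°  →  invalid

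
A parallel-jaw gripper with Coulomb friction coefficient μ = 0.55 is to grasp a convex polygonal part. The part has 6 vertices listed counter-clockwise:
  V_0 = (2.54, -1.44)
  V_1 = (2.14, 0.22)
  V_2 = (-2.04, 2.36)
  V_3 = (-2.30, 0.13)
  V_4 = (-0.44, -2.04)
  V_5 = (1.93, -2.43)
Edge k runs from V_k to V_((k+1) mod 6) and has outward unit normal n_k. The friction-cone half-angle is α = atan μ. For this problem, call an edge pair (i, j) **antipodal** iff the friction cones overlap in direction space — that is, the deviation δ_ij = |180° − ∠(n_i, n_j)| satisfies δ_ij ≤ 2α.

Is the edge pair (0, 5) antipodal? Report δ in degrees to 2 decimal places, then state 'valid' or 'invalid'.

δ = 134.81°, invalid

α = atan 0.55 = 28.81°;  2α = 57.62°
edge 0: e_0 = (-0.40, +1.66);  n_0 = (+0.9722, +0.2343)
edge 5: e_5 = (+0.61, +0.99);  n_5 = (+0.8514, -0.5246)
∠(n_0, n_5) = 45.19°
δ = |180° − 45.19°| = 134.81°
134.81° > 2α = 57.62°  →  invalid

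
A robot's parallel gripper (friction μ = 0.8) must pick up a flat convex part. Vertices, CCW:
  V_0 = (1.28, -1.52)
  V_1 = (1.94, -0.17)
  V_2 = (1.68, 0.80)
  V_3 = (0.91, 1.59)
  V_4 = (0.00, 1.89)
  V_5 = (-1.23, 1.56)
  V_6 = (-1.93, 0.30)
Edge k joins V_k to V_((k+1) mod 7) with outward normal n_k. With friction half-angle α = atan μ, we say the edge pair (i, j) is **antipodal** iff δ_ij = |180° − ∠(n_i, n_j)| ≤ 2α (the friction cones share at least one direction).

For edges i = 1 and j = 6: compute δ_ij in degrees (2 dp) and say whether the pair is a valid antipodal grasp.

δ = 45.44°, valid

α = atan 0.8 = 38.66°;  2α = 77.32°
edge 1: e_1 = (-0.26, +0.97);  n_1 = (+0.9659, +0.2589)
edge 6: e_6 = (+3.21, -1.82);  n_6 = (-0.4932, -0.8699)
∠(n_1, n_6) = 134.56°
δ = |180° − 134.56°| = 45.44°
45.44° ≤ 2α = 77.32°  →  valid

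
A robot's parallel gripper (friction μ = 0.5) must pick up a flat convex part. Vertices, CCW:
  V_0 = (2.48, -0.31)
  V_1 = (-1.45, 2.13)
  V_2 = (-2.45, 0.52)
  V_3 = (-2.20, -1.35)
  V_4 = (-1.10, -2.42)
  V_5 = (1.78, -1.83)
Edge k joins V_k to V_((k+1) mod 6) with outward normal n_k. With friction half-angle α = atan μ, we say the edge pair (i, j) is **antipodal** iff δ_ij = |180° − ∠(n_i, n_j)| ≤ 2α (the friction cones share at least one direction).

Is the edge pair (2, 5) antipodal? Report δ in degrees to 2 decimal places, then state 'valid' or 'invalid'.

α = atan 0.5 = 26.57°;  2α = 53.13°
edge 2: e_2 = (+0.25, -1.87);  n_2 = (-0.9912, -0.1325)
edge 5: e_5 = (+0.70, +1.52);  n_5 = (+0.9083, -0.4183)
∠(n_2, n_5) = 147.66°
δ = |180° − 147.66°| = 32.34°
32.34° ≤ 2α = 53.13°  →  valid

δ = 32.34°, valid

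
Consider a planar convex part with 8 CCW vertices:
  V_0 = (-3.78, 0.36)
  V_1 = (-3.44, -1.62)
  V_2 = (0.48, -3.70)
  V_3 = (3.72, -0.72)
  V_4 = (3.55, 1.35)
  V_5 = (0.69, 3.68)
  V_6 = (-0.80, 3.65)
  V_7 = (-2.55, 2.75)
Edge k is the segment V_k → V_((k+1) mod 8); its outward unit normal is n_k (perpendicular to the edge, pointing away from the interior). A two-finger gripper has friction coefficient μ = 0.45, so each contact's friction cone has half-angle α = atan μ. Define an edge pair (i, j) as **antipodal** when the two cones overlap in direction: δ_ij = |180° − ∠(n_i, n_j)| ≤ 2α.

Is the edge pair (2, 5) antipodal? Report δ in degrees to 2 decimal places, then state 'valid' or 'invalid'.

δ = 41.45°, valid

α = atan 0.45 = 24.23°;  2α = 48.46°
edge 2: e_2 = (+3.24, +2.98);  n_2 = (+0.6770, -0.7360)
edge 5: e_5 = (-1.49, -0.03);  n_5 = (-0.0201, +0.9998)
∠(n_2, n_5) = 138.55°
δ = |180° − 138.55°| = 41.45°
41.45° ≤ 2α = 48.46°  →  valid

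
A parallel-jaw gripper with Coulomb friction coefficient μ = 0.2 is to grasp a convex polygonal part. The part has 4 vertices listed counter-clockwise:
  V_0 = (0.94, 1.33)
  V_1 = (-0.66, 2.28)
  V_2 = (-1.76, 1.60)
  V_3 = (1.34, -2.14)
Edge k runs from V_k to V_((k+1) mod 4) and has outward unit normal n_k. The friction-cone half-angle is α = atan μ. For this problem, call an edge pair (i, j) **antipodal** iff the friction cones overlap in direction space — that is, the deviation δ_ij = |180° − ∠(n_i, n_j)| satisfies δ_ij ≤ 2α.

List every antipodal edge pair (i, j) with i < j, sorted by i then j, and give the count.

count = 1; pairs: (0,2)

α = atan 0.2 = 11.31°;  2α = 22.62°
n_0 = (+0.5105, +0.8599)
n_1 = (-0.5258, +0.8506)
n_2 = (-0.7699, -0.6382)
n_3 = (+0.9934, +0.1145)
  (0,1): δ = 117.58°  ·
  (0,2): δ = 19.65°  ✓
  (0,3): δ = 127.28°  ·
  (1,2): δ = 82.07°  ·
  (1,3): δ = 64.85°  ·
  (2,3): δ = 33.08°  ·
antipodal pairs: 1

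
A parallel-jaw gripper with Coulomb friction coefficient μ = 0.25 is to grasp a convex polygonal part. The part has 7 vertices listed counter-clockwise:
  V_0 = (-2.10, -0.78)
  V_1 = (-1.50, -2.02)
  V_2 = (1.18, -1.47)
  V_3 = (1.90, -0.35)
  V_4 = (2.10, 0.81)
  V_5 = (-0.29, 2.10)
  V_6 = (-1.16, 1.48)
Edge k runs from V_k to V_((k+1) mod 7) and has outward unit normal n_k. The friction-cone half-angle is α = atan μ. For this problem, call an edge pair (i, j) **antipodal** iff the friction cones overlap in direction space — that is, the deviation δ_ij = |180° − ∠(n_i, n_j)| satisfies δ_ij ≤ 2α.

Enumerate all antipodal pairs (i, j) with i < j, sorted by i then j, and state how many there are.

count = 4; pairs: (1,5), (2,5), (2,6), (3,6)

α = atan 0.25 = 14.04°;  2α = 28.07°
n_0 = (-0.9002, -0.4356)
n_1 = (+0.2010, -0.9796)
n_2 = (+0.8412, -0.5408)
n_3 = (+0.9855, -0.1699)
n_4 = (+0.4750, +0.8800)
n_5 = (-0.5804, +0.8144)
n_6 = (-0.9233, +0.3840)
  (0,1): δ = 104.22°  ·
  (0,2): δ = 58.56°  ·
  (0,3): δ = 35.60°  ·
  (0,4): δ = 35.82°  ·
  (0,5): δ = 99.65°  ·
  (0,6): δ = 131.60°  ·
  (1,2): δ = 134.33°  ·
  (1,3): δ = 111.38°  ·
  (1,4): δ = 39.96°  ·
  (1,5): δ = 23.88°  ✓
  (1,6): δ = 55.82°  ·
  (2,3): δ = 157.05°  ·
  (2,4): δ = 85.62°  ·
  (2,5): δ = 21.79°  ✓
  (2,6): δ = 10.15°  ✓
  (3,4): δ = 108.58°  ·
  (3,5): δ = 44.74°  ·
  (3,6): δ = 12.80°  ✓
  (4,5): δ = 116.17°  ·
  (4,6): δ = 84.23°  ·
  (5,6): δ = 148.06°  ·
antipodal pairs: 4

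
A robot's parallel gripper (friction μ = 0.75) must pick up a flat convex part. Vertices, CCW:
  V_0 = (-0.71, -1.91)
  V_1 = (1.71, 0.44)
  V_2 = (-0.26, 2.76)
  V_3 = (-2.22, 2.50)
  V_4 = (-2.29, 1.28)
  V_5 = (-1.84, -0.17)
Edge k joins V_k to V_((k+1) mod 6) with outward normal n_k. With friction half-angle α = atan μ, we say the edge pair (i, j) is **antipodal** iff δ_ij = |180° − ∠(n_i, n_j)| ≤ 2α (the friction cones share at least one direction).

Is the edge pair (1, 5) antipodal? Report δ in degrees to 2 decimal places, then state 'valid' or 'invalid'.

α = atan 0.75 = 36.87°;  2α = 73.74°
edge 1: e_1 = (-1.97, +2.32);  n_1 = (+0.7623, +0.6473)
edge 5: e_5 = (+1.13, -1.74);  n_5 = (-0.8387, -0.5446)
∠(n_1, n_5) = 172.66°
δ = |180° − 172.66°| = 7.34°
7.34° ≤ 2α = 73.74°  →  valid

δ = 7.34°, valid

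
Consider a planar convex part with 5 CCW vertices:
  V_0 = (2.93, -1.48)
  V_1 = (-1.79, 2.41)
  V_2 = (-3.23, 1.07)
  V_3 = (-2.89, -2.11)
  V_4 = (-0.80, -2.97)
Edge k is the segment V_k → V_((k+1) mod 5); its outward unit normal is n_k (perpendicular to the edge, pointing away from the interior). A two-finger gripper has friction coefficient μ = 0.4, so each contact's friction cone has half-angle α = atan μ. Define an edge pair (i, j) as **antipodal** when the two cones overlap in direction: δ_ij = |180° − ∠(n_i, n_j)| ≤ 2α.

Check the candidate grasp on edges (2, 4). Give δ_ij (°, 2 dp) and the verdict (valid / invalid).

δ = 74.33°, invalid

α = atan 0.4 = 21.80°;  2α = 43.60°
edge 2: e_2 = (+0.34, -3.18);  n_2 = (-0.9943, -0.1063)
edge 4: e_4 = (+3.73, +1.49);  n_4 = (+0.3710, -0.9286)
∠(n_2, n_4) = 105.67°
δ = |180° − 105.67°| = 74.33°
74.33° > 2α = 43.60°  →  invalid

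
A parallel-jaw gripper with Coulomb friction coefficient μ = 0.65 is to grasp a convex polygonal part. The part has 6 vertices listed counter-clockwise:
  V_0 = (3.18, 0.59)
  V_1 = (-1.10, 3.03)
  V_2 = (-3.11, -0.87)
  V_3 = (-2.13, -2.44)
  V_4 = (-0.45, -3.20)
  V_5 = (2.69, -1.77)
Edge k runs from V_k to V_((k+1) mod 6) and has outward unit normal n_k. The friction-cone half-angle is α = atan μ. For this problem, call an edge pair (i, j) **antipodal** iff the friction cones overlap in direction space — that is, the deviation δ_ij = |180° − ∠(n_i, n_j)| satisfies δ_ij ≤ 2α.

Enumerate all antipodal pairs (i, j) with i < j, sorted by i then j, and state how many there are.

count = 6; pairs: (0,2), (0,3), (0,4), (1,4), (1,5), (2,5)

α = atan 0.65 = 33.02°;  2α = 66.05°
n_0 = (+0.4953, +0.8687)
n_1 = (-0.8889, +0.4581)
n_2 = (-0.8483, -0.5295)
n_3 = (-0.4122, -0.9111)
n_4 = (+0.4145, -0.9101)
n_5 = (+0.9791, -0.2033)
  (0,1): δ = 87.58°  ·
  (0,2): δ = 28.34°  ✓
  (0,3): δ = 5.35°  ✓
  (0,4): δ = 54.17°  ✓
  (0,5): δ = 107.96°  ·
  (1,2): δ = 120.76°  ·
  (1,3): δ = 87.08°  ·
  (1,4): δ = 38.25°  ✓
  (1,5): δ = 15.54°  ✓
  (2,3): δ = 146.31°  ·
  (2,4): δ = 97.49°  ·
  (2,5): δ = 43.70°  ✓
  (3,4): δ = 131.17°  ·
  (3,5): δ = 77.39°  ·
  (4,5): δ = 126.21°  ·
antipodal pairs: 6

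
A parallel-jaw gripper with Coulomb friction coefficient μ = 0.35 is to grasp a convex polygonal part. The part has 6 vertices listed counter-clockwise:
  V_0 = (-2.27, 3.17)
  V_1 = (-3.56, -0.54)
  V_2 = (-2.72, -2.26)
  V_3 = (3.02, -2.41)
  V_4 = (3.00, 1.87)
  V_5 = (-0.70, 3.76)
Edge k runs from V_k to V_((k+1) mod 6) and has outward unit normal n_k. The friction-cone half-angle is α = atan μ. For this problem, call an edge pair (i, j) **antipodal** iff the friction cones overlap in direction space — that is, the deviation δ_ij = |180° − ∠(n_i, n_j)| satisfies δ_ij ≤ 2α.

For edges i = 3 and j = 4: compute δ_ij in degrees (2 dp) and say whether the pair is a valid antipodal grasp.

δ = 117.33°, invalid

α = atan 0.35 = 19.29°;  2α = 38.58°
edge 3: e_3 = (-0.02, +4.28);  n_3 = (+1.0000, +0.0047)
edge 4: e_4 = (-3.70, +1.89);  n_4 = (+0.4549, +0.8905)
∠(n_3, n_4) = 62.67°
δ = |180° − 62.67°| = 117.33°
117.33° > 2α = 38.58°  →  invalid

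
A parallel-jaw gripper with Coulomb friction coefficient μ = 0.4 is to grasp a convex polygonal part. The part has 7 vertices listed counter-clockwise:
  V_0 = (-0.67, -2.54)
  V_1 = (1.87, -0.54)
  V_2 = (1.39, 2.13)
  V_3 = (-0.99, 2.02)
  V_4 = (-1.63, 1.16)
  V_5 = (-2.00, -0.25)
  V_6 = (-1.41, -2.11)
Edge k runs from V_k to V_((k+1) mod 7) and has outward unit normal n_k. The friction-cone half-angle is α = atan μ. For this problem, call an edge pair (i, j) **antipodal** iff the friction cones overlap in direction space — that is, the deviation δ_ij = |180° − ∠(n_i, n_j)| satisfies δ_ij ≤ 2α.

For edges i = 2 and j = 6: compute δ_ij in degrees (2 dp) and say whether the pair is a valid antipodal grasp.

δ = 32.81°, valid

α = atan 0.4 = 21.80°;  2α = 43.60°
edge 2: e_2 = (-2.38, -0.11);  n_2 = (-0.0462, +0.9989)
edge 6: e_6 = (+0.74, -0.43);  n_6 = (-0.5024, -0.8646)
∠(n_2, n_6) = 147.19°
δ = |180° − 147.19°| = 32.81°
32.81° ≤ 2α = 43.60°  →  valid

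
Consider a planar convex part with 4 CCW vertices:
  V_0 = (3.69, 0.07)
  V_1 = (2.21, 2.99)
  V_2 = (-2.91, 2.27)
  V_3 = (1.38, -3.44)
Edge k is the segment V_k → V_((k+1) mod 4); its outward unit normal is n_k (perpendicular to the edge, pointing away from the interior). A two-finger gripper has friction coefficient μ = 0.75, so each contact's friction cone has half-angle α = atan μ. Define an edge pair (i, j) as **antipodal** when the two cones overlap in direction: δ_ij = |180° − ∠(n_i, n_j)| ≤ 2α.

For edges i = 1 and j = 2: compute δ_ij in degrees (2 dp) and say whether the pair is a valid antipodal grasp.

α = atan 0.75 = 36.87°;  2α = 73.74°
edge 1: e_1 = (-5.12, -0.72);  n_1 = (-0.1393, +0.9903)
edge 2: e_2 = (+4.29, -5.71);  n_2 = (-0.7995, -0.6007)
∠(n_1, n_2) = 118.91°
δ = |180° − 118.91°| = 61.09°
61.09° ≤ 2α = 73.74°  →  valid

δ = 61.09°, valid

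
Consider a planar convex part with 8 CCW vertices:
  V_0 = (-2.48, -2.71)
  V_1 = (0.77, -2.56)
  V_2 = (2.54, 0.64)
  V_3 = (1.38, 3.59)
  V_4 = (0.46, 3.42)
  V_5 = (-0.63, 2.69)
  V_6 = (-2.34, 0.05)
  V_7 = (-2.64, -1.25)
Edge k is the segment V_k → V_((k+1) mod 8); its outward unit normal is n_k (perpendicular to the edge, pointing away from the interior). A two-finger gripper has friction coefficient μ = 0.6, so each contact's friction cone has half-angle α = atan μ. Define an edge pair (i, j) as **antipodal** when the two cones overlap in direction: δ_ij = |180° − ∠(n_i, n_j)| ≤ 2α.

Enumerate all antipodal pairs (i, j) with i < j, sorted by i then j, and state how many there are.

α = atan 0.6 = 30.96°;  2α = 61.93°
n_0 = (+0.0461, -0.9989)
n_1 = (+0.8751, -0.4840)
n_2 = (+0.9306, +0.3659)
n_3 = (-0.1817, +0.9834)
n_4 = (-0.5565, +0.8309)
n_5 = (-0.8393, +0.5436)
n_6 = (-0.9744, +0.2249)
n_7 = (-0.9940, -0.1089)
  (0,1): δ = 121.59°  ·
  (0,2): δ = 71.18°  ·
  (0,3): δ = 7.83°  ✓
  (0,4): δ = 31.17°  ✓
  (0,5): δ = 54.43°  ✓
  (0,6): δ = 74.36°  ·
  (0,7): δ = 93.61°  ·
  (1,2): δ = 129.59°  ·
  (1,3): δ = 50.58°  ✓
  (1,4): δ = 27.24°  ✓
  (1,5): δ = 3.98°  ✓
  (1,6): δ = 15.95°  ✓
  (1,7): δ = 35.20°  ✓
  (2,3): δ = 101.00°  ·
  (2,4): δ = 77.65°  ·
  (2,5): δ = 54.40°  ✓
  (2,6): δ = 34.46°  ✓
  (2,7): δ = 15.21°  ✓
  (3,4): δ = 156.66°  ·
  (3,5): δ = 133.40°  ·
  (3,6): δ = 113.46°  ·
  (3,7): δ = 94.22°  ·
  (4,5): δ = 156.74°  ·
  (4,6): δ = 136.81°  ·
  (4,7): δ = 117.56°  ·
  (5,6): δ = 160.06°  ·
  (5,7): δ = 140.81°  ·
  (6,7): δ = 160.75°  ·
antipodal pairs: 11

count = 11; pairs: (0,3), (0,4), (0,5), (1,3), (1,4), (1,5), (1,6), (1,7), (2,5), (2,6), (2,7)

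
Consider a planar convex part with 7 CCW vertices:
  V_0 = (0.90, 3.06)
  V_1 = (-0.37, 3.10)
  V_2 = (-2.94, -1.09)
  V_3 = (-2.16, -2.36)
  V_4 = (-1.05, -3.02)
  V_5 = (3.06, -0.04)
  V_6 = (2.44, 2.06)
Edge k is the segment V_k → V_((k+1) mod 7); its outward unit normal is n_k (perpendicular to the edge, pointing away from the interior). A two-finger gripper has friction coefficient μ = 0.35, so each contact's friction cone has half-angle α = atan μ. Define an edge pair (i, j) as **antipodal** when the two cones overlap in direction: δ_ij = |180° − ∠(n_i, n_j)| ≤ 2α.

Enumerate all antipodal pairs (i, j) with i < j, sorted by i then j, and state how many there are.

count = 6; pairs: (0,3), (0,4), (1,4), (2,5), (2,6), (3,6)

α = atan 0.35 = 19.29°;  2α = 38.58°
n_0 = (+0.0315, +0.9995)
n_1 = (-0.8524, +0.5228)
n_2 = (-0.8521, -0.5233)
n_3 = (-0.5111, -0.8595)
n_4 = (+0.5870, -0.8096)
n_5 = (+0.9591, +0.2832)
n_6 = (+0.5446, +0.8387)
  (0,1): δ = 119.72°  ·
  (0,2): δ = 56.64°  ·
  (0,3): δ = 28.93°  ✓
  (0,4): δ = 37.75°  ✓
  (0,5): δ = 108.25°  ·
  (0,6): δ = 148.81°  ·
  (1,2): δ = 116.92°  ·
  (1,3): δ = 89.21°  ·
  (1,4): δ = 22.53°  ✓
  (1,5): δ = 47.97°  ·
  (1,6): δ = 88.53°  ·
  (2,3): δ = 152.29°  ·
  (2,4): δ = 85.61°  ·
  (2,5): δ = 15.11°  ✓
  (2,6): δ = 25.45°  ✓
  (3,4): δ = 113.32°  ·
  (3,5): δ = 42.82°  ·
  (3,6): δ = 2.26°  ✓
  (4,5): δ = 109.50°  ·
  (4,6): δ = 68.94°  ·
  (5,6): δ = 139.45°  ·
antipodal pairs: 6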